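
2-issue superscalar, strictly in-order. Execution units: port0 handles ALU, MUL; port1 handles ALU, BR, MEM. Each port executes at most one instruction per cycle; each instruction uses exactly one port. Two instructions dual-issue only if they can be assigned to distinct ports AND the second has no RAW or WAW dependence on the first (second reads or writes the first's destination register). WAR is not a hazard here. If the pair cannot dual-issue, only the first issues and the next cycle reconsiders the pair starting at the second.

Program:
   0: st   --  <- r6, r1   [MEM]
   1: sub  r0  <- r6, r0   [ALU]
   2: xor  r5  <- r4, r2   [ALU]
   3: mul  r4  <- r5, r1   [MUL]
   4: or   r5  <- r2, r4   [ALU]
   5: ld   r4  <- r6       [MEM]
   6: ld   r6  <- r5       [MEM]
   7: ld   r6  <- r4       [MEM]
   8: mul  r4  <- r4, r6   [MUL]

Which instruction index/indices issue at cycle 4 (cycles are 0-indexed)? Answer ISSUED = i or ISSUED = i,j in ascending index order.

ISSUED = 6

#0 head=0: st.MEM;sub.ALU i0+i1 dual
#1 head=2: xor.ALU i2 RAW r5
#2 head=3: mul.MUL i3 RAW r4
#3 head=4: or.ALU;ld.MEM i4+i5 dual
#4 head=6: ld.MEM i6 no-port MEM/MEM
#5 head=7: ld.MEM i7 RAW r6
#6 head=8: mul.MUL i8 tail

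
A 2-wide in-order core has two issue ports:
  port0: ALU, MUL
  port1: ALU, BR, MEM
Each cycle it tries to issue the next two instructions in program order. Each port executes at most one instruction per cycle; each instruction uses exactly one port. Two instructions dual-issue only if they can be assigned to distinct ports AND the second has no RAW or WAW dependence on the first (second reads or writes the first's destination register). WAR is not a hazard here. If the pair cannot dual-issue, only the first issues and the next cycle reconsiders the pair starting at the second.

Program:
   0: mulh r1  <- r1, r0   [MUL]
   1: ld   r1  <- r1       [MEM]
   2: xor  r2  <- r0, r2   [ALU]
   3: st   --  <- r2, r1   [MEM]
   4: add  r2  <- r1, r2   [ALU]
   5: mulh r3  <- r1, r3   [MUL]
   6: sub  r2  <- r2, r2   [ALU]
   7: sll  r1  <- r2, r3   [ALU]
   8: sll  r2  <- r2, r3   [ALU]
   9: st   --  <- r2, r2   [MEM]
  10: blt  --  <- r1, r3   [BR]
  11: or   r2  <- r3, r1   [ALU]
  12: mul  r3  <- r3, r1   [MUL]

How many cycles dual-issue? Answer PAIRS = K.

PAIRS = 5

[0] i0  mulh  -- RAW+WAW r1
[1] i1&i2  ld/xor  -- 2-wide
[2] i3&i4  st/add  -- 2-wide
[3] i5&i6  mulh/sub  -- 2-wide
[4] i7&i8  sll/sll  -- 2-wide
[5] i9  st  -- no-port MEM/BR
[6] i10&i11  blt/or  -- 2-wide
[7] i12  mul  -- tail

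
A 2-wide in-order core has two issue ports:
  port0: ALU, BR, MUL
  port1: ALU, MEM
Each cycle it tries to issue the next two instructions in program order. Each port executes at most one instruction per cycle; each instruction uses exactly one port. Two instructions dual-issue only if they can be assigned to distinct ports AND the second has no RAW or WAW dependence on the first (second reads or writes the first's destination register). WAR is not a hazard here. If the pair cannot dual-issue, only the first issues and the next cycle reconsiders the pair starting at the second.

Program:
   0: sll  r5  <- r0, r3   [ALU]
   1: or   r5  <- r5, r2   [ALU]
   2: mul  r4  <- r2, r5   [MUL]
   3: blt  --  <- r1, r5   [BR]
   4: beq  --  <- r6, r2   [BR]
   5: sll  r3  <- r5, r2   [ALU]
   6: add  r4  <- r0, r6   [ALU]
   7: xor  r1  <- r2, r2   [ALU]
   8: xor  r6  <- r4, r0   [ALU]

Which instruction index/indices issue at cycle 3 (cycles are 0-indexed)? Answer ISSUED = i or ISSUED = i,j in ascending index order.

ISSUED = 3

0. sll @i0  | RAW+WAW r5
1. or @i1  | RAW r5
2. mul @i2  | no-port MUL/BR
3. blt @i3  | no-port BR/BR
4. beq;sll @i4,i5  | dual
5. add;xor @i6,i7  | dual
6. xor @i8  | tail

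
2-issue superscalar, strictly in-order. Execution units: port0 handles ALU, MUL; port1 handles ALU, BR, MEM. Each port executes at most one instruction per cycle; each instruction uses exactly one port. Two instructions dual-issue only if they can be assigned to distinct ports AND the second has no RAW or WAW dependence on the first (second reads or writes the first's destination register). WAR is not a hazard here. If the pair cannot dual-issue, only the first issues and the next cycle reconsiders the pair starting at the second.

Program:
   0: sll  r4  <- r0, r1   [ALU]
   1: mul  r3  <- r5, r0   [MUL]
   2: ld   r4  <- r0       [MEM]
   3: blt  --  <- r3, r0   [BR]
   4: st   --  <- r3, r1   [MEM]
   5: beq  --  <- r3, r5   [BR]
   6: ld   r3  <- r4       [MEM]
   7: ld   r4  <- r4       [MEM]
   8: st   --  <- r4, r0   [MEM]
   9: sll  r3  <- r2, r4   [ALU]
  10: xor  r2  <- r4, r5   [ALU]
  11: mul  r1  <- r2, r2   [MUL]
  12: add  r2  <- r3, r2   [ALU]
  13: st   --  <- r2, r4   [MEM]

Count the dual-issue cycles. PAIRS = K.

[0] i0/i1  sll.ALU mul.MUL  -- pair
[1] i2  ld.MEM  -- no-port MEM/BR
[2] i3  blt.BR  -- no-port BR/MEM
[3] i4  st.MEM  -- no-port MEM/BR
[4] i5  beq.BR  -- no-port BR/MEM
[5] i6  ld.MEM  -- no-port MEM/MEM
[6] i7  ld.MEM  -- no-port MEM/MEM
[7] i8/i9  st.MEM sll.ALU  -- pair
[8] i10  xor.ALU  -- RAW r2
[9] i11/i12  mul.MUL add.ALU  -- pair
[10] i13  st.MEM  -- tail

PAIRS = 3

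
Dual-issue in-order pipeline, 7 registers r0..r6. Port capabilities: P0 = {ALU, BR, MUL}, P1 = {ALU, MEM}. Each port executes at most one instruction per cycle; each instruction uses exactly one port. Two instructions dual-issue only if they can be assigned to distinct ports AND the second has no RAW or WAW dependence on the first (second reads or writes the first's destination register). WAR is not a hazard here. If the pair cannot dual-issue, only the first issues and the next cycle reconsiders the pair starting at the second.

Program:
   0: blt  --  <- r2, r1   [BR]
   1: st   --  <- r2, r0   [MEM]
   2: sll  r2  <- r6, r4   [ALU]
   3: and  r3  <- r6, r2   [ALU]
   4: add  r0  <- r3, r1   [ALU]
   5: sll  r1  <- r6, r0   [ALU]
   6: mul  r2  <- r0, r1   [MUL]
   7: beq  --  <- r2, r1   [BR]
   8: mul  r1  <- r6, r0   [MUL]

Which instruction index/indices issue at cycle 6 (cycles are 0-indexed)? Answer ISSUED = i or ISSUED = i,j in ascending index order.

ISSUED = 7

t=0 i0&i1:blt.BR+st.MEM ; 2-wide
t=1 i2:sll.ALU ; RAW r2
t=2 i3:and.ALU ; RAW r3
t=3 i4:add.ALU ; RAW r0
t=4 i5:sll.ALU ; RAW r1
t=5 i6:mul.MUL ; no-port MUL/BR
t=6 i7:beq.BR ; no-port BR/MUL
t=7 i8:mul.MUL ; tail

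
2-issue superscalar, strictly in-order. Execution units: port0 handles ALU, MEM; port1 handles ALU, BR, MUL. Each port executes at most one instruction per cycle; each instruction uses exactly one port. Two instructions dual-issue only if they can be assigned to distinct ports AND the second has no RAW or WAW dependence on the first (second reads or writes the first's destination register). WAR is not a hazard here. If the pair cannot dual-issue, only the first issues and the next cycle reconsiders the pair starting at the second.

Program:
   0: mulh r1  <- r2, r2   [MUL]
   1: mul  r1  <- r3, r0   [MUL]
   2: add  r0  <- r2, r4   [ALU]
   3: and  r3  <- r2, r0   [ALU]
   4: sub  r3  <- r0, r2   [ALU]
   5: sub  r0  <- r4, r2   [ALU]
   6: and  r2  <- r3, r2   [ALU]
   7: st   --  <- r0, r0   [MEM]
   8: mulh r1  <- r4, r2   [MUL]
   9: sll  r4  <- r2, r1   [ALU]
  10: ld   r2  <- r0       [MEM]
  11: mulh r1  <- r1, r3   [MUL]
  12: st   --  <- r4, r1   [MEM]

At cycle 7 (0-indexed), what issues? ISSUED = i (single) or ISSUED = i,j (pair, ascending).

ISSUED = 11

0. mulh.MUL @i0  | no-port MUL/MUL
1. mul.MUL+add.ALU @i1&i2  | pair
2. and.ALU @i3  | WAW r3
3. sub.ALU+sub.ALU @i4&i5  | pair
4. and.ALU+st.MEM @i6&i7  | pair
5. mulh.MUL @i8  | RAW r1
6. sll.ALU+ld.MEM @i9&i10  | pair
7. mulh.MUL @i11  | RAW r1
8. st.MEM @i12  | tail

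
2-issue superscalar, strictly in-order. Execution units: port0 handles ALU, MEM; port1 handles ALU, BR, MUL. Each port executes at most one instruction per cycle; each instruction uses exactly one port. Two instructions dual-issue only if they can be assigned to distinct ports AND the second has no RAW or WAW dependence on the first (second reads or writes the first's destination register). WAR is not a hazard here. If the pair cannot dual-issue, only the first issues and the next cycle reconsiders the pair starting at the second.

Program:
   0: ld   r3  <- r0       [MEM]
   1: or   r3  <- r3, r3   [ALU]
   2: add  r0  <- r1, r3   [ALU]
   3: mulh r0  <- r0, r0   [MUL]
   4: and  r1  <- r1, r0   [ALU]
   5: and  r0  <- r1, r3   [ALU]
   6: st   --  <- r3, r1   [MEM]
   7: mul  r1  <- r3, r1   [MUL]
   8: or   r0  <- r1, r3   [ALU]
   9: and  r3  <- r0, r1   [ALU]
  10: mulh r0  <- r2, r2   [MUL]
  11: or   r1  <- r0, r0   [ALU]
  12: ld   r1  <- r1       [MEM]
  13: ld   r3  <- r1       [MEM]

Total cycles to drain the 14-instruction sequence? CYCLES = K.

CYCLES = 12

t=0 i0:ld.MEM ; RAW+WAW r3
t=1 i1:or.ALU ; RAW r3
t=2 i2:add.ALU ; RAW+WAW r0
t=3 i3:mulh.MUL ; RAW r0
t=4 i4:and.ALU ; RAW r1
t=5 i5/i6:and.ALU+st.MEM ; dual
t=6 i7:mul.MUL ; RAW r1
t=7 i8:or.ALU ; RAW r0
t=8 i9/i10:and.ALU+mulh.MUL ; dual
t=9 i11:or.ALU ; RAW+WAW r1
t=10 i12:ld.MEM ; no-port MEM/MEM
t=11 i13:ld.MEM ; tail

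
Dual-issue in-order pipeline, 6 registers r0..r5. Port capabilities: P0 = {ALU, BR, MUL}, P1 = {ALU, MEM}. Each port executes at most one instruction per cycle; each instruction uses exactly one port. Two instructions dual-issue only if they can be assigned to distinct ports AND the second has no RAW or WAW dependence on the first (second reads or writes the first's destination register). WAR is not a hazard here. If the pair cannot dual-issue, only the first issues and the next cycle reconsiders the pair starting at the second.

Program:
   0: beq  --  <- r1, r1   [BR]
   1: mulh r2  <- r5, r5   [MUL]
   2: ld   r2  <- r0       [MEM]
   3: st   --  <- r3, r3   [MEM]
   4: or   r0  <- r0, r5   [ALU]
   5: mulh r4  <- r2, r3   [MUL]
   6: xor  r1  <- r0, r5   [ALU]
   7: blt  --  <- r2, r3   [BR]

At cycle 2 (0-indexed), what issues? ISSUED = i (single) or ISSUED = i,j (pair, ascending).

t=0 i0:beq.BR ; no-port BR/MUL
t=1 i1:mulh.MUL ; WAW r2
t=2 i2:ld.MEM ; no-port MEM/MEM
t=3 i3/i4:st.MEM or.ALU ; 2-wide
t=4 i5/i6:mulh.MUL xor.ALU ; 2-wide
t=5 i7:blt.BR ; tail

ISSUED = 2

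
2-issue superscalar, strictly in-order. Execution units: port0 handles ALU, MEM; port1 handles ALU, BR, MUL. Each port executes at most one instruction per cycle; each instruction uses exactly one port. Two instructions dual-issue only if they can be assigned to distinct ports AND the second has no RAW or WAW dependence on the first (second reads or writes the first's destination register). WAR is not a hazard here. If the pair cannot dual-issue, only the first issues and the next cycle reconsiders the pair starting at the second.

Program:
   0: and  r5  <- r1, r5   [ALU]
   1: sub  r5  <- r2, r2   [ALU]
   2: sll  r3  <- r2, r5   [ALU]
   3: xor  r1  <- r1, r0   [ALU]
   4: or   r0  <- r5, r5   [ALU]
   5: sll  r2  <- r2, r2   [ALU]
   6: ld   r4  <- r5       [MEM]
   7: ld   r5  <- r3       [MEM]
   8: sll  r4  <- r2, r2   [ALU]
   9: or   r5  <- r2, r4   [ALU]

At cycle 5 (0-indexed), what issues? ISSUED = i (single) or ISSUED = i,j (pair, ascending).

ISSUED = 7,8

0. and @i0  | WAW r5
1. sub @i1  | RAW r5
2. sll;xor @i2+i3  | pair
3. or;sll @i4+i5  | pair
4. ld @i6  | no-port MEM/MEM
5. ld;sll @i7+i8  | pair
6. or @i9  | tail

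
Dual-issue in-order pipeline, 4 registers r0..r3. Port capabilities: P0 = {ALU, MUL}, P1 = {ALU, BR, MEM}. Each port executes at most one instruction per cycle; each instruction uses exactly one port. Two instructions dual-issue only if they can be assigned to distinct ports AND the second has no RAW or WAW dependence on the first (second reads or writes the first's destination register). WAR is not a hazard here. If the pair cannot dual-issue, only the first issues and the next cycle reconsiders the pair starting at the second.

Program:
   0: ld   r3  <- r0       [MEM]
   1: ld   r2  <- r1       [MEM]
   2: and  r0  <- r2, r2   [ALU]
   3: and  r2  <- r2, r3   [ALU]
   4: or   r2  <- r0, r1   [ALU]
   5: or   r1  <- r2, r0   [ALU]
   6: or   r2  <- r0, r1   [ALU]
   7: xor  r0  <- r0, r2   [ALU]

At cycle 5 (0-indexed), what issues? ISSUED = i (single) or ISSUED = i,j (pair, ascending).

#0 head=0: ld.MEM i0 no-port MEM/MEM
#1 head=1: ld.MEM i1 RAW r2
#2 head=2: and.ALU and.ALU i2/i3 pair
#3 head=4: or.ALU i4 RAW r2
#4 head=5: or.ALU i5 RAW r1
#5 head=6: or.ALU i6 RAW r2
#6 head=7: xor.ALU i7 tail

ISSUED = 6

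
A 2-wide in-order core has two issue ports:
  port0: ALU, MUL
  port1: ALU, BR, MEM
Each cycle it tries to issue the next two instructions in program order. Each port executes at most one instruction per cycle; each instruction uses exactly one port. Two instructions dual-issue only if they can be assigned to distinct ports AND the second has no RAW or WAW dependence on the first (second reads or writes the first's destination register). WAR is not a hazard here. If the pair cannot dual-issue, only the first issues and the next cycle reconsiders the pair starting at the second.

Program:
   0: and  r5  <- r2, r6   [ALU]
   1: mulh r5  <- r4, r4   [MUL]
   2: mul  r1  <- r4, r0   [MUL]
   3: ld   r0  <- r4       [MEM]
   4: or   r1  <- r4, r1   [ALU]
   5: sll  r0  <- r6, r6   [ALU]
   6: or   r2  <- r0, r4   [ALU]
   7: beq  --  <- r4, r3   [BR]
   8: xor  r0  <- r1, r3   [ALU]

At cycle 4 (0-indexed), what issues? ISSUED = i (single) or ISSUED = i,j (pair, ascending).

ISSUED = 6,7

t=0 i0:and ; WAW r5
t=1 i1:mulh ; no-port MUL/MUL
t=2 i2/i3:mul ld ; pair
t=3 i4/i5:or sll ; pair
t=4 i6/i7:or beq ; pair
t=5 i8:xor ; tail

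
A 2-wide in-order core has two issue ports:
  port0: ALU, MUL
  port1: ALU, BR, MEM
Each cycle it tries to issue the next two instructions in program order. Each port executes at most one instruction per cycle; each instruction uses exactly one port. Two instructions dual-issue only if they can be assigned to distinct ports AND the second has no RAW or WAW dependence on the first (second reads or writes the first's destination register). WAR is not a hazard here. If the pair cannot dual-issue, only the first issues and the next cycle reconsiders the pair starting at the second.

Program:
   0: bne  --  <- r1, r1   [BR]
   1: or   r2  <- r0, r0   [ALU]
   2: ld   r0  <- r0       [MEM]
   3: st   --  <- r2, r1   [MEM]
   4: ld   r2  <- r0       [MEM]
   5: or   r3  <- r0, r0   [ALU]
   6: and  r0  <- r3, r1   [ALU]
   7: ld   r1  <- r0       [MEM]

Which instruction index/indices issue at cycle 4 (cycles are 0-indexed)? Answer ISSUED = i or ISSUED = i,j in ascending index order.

0. bne.BR;or.ALU @i0+i1  | dual
1. ld.MEM @i2  | no-port MEM/MEM
2. st.MEM @i3  | no-port MEM/MEM
3. ld.MEM;or.ALU @i4+i5  | dual
4. and.ALU @i6  | RAW r0
5. ld.MEM @i7  | tail

ISSUED = 6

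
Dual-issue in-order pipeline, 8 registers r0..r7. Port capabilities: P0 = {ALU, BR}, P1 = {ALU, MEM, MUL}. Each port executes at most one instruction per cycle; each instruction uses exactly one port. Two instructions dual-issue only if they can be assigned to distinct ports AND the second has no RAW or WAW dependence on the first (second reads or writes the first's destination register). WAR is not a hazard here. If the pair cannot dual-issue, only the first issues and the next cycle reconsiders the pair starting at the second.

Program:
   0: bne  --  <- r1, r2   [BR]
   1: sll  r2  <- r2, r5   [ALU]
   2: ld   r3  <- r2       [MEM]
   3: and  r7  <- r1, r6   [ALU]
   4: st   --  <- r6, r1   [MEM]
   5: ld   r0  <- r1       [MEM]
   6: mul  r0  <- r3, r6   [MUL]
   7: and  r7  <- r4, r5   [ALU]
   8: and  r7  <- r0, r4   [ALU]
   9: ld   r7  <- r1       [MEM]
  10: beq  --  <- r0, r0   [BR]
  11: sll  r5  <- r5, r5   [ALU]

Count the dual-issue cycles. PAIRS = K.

t=0 i0+i1:bne.BR sll.ALU ; pair
t=1 i2+i3:ld.MEM and.ALU ; pair
t=2 i4:st.MEM ; no-port MEM/MEM
t=3 i5:ld.MEM ; no-port MEM/MUL
t=4 i6+i7:mul.MUL and.ALU ; pair
t=5 i8:and.ALU ; WAW r7
t=6 i9+i10:ld.MEM beq.BR ; pair
t=7 i11:sll.ALU ; tail

PAIRS = 4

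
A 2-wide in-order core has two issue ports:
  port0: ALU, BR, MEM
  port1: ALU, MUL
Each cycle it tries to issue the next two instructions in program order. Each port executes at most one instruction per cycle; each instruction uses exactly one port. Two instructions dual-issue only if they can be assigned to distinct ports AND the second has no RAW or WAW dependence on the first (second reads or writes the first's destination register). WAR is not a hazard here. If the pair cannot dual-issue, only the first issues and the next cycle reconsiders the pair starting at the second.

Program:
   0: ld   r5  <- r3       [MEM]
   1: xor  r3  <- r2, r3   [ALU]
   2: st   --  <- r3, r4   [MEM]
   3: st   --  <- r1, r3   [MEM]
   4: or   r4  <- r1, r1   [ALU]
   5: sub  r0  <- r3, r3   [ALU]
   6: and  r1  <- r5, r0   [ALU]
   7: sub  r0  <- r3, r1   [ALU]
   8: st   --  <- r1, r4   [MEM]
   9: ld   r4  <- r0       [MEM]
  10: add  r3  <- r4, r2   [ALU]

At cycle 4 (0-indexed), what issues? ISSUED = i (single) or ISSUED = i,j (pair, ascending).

[0] i0+i1  ld.MEM/xor.ALU  -- pair
[1] i2  st.MEM  -- no-port MEM/MEM
[2] i3+i4  st.MEM/or.ALU  -- pair
[3] i5  sub.ALU  -- RAW r0
[4] i6  and.ALU  -- RAW r1
[5] i7+i8  sub.ALU/st.MEM  -- pair
[6] i9  ld.MEM  -- RAW r4
[7] i10  add.ALU  -- tail

ISSUED = 6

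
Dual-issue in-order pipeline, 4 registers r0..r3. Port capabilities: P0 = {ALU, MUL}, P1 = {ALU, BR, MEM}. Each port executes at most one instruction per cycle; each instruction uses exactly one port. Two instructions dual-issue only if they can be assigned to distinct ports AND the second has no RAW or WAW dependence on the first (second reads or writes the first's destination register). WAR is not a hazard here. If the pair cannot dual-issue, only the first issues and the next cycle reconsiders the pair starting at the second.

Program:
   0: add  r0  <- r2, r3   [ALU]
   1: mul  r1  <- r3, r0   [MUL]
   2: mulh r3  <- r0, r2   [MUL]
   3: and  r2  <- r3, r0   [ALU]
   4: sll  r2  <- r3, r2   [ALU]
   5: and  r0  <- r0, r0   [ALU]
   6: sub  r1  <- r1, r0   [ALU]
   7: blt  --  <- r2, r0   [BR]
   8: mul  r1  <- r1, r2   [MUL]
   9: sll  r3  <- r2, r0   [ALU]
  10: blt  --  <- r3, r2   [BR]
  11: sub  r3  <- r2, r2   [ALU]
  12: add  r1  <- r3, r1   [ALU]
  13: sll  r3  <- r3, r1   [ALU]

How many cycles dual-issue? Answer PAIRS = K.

PAIRS = 4

t=0 i0:add.ALU ; RAW r0
t=1 i1:mul.MUL ; no-port MUL/MUL
t=2 i2:mulh.MUL ; RAW r3
t=3 i3:and.ALU ; RAW+WAW r2
t=4 i4,i5:sll.ALU and.ALU ; dual
t=5 i6,i7:sub.ALU blt.BR ; dual
t=6 i8,i9:mul.MUL sll.ALU ; dual
t=7 i10,i11:blt.BR sub.ALU ; dual
t=8 i12:add.ALU ; RAW r1
t=9 i13:sll.ALU ; tail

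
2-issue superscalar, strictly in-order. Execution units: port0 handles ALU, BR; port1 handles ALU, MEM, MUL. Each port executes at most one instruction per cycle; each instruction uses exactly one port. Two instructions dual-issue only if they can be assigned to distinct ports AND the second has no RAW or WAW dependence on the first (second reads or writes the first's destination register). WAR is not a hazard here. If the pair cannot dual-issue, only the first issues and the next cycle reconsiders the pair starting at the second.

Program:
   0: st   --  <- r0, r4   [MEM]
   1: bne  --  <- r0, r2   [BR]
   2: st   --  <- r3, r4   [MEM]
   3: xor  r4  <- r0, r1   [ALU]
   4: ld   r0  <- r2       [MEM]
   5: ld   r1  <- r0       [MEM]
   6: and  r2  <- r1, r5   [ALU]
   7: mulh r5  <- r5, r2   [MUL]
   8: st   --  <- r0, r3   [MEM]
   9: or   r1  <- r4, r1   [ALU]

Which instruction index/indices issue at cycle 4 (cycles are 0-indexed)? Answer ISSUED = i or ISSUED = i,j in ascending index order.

ISSUED = 6

t=0 i0,i1:st bne ; pair
t=1 i2,i3:st xor ; pair
t=2 i4:ld ; no-port MEM/MEM
t=3 i5:ld ; RAW r1
t=4 i6:and ; RAW r2
t=5 i7:mulh ; no-port MUL/MEM
t=6 i8,i9:st or ; pair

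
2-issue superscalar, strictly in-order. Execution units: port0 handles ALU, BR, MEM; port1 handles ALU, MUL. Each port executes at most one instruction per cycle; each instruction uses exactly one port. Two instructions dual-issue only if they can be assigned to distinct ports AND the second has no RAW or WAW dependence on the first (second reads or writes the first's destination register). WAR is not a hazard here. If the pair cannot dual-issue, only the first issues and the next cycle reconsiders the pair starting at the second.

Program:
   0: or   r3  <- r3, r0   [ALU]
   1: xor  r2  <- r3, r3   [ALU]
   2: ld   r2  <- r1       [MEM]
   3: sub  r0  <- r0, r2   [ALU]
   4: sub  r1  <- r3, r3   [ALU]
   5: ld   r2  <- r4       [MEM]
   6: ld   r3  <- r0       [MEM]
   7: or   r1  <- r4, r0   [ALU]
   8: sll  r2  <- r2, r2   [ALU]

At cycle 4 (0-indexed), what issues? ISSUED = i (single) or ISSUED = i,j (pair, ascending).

ISSUED = 5

#0 head=0: or i0 RAW r3
#1 head=1: xor i1 WAW r2
#2 head=2: ld i2 RAW r2
#3 head=3: sub sub i3&i4 dual
#4 head=5: ld i5 no-port MEM/MEM
#5 head=6: ld or i6&i7 dual
#6 head=8: sll i8 tail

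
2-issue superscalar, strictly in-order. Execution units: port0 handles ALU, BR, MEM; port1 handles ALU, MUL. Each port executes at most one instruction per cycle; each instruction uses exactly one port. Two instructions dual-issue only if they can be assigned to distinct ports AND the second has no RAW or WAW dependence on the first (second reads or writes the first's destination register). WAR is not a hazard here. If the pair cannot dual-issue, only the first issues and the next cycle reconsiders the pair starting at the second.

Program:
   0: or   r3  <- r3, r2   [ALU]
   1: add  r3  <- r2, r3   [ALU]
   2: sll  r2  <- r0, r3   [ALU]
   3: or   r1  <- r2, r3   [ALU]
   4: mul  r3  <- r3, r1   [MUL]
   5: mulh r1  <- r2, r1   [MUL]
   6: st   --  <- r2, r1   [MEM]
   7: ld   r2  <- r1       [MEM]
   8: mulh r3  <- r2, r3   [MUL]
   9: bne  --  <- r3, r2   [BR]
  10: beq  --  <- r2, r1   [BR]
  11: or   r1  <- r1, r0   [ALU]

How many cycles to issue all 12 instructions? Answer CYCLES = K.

CYCLES = 11

t=0 i0:or ; RAW+WAW r3
t=1 i1:add ; RAW r3
t=2 i2:sll ; RAW r2
t=3 i3:or ; RAW r1
t=4 i4:mul ; no-port MUL/MUL
t=5 i5:mulh ; RAW r1
t=6 i6:st ; no-port MEM/MEM
t=7 i7:ld ; RAW r2
t=8 i8:mulh ; RAW r3
t=9 i9:bne ; no-port BR/BR
t=10 i10/i11:beq/or ; pair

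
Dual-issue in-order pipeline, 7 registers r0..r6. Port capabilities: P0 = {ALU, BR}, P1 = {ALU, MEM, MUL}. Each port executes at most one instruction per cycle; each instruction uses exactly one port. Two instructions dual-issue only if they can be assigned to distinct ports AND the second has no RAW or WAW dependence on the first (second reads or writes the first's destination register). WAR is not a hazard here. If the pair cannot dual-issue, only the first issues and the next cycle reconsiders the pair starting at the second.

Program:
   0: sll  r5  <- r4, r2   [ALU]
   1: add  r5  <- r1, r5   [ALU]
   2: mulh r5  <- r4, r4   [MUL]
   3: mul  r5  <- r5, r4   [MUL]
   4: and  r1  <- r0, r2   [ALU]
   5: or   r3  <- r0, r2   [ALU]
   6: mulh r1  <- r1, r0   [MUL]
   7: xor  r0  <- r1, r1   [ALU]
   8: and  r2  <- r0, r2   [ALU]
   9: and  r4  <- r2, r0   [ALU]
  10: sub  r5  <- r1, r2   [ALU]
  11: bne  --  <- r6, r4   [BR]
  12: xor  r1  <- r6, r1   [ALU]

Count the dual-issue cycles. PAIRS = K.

PAIRS = 4

[0] i0  sll.ALU  -- RAW+WAW r5
[1] i1  add.ALU  -- WAW r5
[2] i2  mulh.MUL  -- no-port MUL/MUL
[3] i3/i4  mul.MUL+and.ALU  -- dual
[4] i5/i6  or.ALU+mulh.MUL  -- dual
[5] i7  xor.ALU  -- RAW r0
[6] i8  and.ALU  -- RAW r2
[7] i9/i10  and.ALU+sub.ALU  -- dual
[8] i11/i12  bne.BR+xor.ALU  -- dual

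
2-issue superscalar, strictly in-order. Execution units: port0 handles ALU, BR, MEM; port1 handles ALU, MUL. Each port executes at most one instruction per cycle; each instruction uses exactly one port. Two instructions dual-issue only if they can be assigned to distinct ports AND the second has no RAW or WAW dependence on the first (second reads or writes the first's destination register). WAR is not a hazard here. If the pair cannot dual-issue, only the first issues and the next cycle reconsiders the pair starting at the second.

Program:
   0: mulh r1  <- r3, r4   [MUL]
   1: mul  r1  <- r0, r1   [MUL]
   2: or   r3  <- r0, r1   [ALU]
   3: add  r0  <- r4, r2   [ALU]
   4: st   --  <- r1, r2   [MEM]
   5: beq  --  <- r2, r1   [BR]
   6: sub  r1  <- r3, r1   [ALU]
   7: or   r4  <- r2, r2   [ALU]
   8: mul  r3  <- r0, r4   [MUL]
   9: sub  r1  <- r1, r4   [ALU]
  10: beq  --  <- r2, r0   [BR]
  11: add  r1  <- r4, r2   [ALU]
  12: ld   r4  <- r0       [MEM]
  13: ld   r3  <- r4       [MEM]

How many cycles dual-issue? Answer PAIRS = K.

0. mulh.MUL @i0  | no-port MUL/MUL
1. mul.MUL @i1  | RAW r1
2. or.ALU+add.ALU @i2+i3  | pair
3. st.MEM @i4  | no-port MEM/BR
4. beq.BR+sub.ALU @i5+i6  | pair
5. or.ALU @i7  | RAW r4
6. mul.MUL+sub.ALU @i8+i9  | pair
7. beq.BR+add.ALU @i10+i11  | pair
8. ld.MEM @i12  | no-port MEM/MEM
9. ld.MEM @i13  | tail

PAIRS = 4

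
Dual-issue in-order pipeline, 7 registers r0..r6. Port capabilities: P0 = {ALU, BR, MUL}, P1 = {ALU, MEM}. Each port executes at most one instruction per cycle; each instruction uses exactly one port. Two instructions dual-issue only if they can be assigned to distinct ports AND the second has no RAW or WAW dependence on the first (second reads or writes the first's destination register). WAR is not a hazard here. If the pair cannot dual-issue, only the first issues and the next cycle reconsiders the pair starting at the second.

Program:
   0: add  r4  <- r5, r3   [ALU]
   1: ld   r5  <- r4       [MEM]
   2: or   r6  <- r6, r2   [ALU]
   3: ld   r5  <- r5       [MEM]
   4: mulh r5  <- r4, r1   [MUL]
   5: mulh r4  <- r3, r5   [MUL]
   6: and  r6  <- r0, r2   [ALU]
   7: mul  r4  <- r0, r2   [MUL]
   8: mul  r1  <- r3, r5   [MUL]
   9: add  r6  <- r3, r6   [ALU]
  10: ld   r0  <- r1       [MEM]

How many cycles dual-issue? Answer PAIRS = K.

PAIRS = 3

[0] i0  add.ALU  -- RAW r4
[1] i1/i2  ld.MEM/or.ALU  -- pair
[2] i3  ld.MEM  -- WAW r5
[3] i4  mulh.MUL  -- no-port MUL/MUL
[4] i5/i6  mulh.MUL/and.ALU  -- pair
[5] i7  mul.MUL  -- no-port MUL/MUL
[6] i8/i9  mul.MUL/add.ALU  -- pair
[7] i10  ld.MEM  -- tail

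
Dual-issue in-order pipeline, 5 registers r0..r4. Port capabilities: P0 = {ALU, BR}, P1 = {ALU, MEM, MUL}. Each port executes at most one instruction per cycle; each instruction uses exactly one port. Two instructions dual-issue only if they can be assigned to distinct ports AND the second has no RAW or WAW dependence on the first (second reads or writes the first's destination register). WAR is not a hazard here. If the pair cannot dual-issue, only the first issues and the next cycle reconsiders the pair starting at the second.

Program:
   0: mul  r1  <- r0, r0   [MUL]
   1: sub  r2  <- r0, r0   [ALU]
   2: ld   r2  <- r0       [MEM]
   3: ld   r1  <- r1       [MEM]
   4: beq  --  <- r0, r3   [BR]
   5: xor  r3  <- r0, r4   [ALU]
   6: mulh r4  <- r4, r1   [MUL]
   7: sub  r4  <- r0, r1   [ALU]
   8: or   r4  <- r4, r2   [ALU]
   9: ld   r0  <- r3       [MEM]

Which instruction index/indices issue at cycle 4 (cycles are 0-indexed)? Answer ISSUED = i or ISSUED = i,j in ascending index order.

ISSUED = 7

[0] i0/i1  mul/sub  -- dual
[1] i2  ld  -- no-port MEM/MEM
[2] i3/i4  ld/beq  -- dual
[3] i5/i6  xor/mulh  -- dual
[4] i7  sub  -- RAW+WAW r4
[5] i8/i9  or/ld  -- dual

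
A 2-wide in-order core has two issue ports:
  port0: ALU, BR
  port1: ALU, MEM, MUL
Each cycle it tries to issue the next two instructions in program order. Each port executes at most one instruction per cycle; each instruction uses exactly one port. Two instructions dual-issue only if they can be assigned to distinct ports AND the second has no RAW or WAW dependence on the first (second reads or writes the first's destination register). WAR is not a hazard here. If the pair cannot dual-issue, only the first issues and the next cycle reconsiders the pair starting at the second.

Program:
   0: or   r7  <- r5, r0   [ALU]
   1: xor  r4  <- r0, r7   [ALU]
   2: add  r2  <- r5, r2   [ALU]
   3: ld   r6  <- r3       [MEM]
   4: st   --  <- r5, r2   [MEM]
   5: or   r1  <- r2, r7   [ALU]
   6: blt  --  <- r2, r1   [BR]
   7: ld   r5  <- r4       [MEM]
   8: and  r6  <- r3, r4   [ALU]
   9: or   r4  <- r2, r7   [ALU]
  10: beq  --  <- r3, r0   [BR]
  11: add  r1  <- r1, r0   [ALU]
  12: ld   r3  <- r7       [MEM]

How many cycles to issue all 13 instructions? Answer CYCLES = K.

t=0 i0:or ; RAW r7
t=1 i1/i2:xor;add ; dual
t=2 i3:ld ; no-port MEM/MEM
t=3 i4/i5:st;or ; dual
t=4 i6/i7:blt;ld ; dual
t=5 i8/i9:and;or ; dual
t=6 i10/i11:beq;add ; dual
t=7 i12:ld ; tail

CYCLES = 8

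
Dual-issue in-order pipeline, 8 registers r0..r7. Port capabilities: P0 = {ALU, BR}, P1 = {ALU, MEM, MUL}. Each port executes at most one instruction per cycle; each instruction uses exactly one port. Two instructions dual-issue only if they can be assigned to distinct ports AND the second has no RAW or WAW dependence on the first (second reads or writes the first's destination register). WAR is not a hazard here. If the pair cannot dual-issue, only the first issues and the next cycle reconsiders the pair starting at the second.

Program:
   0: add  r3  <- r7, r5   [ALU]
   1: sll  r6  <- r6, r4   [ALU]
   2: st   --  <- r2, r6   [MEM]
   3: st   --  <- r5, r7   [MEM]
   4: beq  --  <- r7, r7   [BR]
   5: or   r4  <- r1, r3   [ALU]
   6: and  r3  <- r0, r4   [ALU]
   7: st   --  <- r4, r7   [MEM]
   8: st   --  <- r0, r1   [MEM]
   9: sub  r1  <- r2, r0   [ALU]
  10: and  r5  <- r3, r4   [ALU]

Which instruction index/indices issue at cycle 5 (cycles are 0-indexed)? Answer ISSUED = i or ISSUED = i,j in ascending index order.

ISSUED = 8,9

  cy0 -> i0&i1 (add+sll) 2-wide
  cy1 -> i2 (st) no-port MEM/MEM
  cy2 -> i3&i4 (st+beq) 2-wide
  cy3 -> i5 (or) RAW r4
  cy4 -> i6&i7 (and+st) 2-wide
  cy5 -> i8&i9 (st+sub) 2-wide
  cy6 -> i10 (and) tail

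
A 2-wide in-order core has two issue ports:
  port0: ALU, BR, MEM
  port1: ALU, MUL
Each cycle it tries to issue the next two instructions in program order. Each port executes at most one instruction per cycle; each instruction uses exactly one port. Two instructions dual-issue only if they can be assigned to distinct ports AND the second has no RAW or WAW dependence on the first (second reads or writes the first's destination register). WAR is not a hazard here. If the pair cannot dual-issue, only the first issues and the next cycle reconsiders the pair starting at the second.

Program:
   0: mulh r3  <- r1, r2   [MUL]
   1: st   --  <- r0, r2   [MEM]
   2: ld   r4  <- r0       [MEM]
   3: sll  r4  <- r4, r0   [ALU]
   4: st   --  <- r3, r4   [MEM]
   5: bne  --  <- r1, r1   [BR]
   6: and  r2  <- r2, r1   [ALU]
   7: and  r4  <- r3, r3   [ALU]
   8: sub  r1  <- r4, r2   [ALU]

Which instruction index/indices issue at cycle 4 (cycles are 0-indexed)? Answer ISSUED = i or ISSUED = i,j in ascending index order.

ISSUED = 5,6

c0: i0&i1 mulh+st  2-wide
c1: i2 ld  RAW+WAW r4
c2: i3 sll  RAW r4
c3: i4 st  no-port MEM/BR
c4: i5&i6 bne+and  2-wide
c5: i7 and  RAW r4
c6: i8 sub  tail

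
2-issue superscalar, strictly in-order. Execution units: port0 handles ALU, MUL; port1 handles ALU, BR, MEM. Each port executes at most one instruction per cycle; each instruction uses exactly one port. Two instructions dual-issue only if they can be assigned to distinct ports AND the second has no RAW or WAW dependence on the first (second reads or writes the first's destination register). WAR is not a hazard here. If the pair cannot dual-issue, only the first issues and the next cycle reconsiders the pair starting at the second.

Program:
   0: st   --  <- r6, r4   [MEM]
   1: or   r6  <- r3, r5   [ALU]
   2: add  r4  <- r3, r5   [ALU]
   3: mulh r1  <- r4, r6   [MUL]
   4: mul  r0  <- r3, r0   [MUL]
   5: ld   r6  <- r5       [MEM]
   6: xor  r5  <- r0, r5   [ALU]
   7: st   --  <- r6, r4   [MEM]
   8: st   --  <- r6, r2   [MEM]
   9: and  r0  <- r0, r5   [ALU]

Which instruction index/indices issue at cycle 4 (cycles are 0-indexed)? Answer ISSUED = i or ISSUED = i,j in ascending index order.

ISSUED = 6,7

#0 head=0: st.MEM/or.ALU i0/i1 pair
#1 head=2: add.ALU i2 RAW r4
#2 head=3: mulh.MUL i3 no-port MUL/MUL
#3 head=4: mul.MUL/ld.MEM i4/i5 pair
#4 head=6: xor.ALU/st.MEM i6/i7 pair
#5 head=8: st.MEM/and.ALU i8/i9 pair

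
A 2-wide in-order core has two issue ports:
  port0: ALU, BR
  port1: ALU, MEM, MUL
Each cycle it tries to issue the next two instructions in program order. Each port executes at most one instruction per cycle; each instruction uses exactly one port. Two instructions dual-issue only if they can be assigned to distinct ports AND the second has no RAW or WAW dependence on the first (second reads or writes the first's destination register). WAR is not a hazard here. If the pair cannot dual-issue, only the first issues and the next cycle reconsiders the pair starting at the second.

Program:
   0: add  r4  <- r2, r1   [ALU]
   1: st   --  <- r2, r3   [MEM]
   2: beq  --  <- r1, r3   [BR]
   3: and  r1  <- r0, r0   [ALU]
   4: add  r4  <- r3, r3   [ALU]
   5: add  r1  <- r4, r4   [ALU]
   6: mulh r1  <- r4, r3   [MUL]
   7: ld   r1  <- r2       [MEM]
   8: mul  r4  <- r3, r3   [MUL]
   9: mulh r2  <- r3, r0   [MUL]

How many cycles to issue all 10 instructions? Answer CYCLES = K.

#0 head=0: add/st i0+i1 pair
#1 head=2: beq/and i2+i3 pair
#2 head=4: add i4 RAW r4
#3 head=5: add i5 WAW r1
#4 head=6: mulh i6 no-port MUL/MEM
#5 head=7: ld i7 no-port MEM/MUL
#6 head=8: mul i8 no-port MUL/MUL
#7 head=9: mulh i9 tail

CYCLES = 8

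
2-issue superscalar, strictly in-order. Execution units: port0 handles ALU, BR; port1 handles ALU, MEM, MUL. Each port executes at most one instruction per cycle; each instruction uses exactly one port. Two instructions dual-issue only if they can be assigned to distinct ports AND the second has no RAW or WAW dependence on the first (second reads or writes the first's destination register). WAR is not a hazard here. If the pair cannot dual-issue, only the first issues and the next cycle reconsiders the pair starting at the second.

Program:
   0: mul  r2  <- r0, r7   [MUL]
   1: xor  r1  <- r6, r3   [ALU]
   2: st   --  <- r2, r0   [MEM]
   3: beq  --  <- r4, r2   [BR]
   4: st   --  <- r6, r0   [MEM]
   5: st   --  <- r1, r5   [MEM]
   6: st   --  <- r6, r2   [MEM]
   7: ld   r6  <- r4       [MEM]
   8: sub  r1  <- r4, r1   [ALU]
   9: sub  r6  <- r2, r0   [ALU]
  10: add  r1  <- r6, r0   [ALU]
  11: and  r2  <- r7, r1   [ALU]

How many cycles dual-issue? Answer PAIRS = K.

PAIRS = 3

  cy0 -> i0&i1 (mul xor) 2-wide
  cy1 -> i2&i3 (st beq) 2-wide
  cy2 -> i4 (st) no-port MEM/MEM
  cy3 -> i5 (st) no-port MEM/MEM
  cy4 -> i6 (st) no-port MEM/MEM
  cy5 -> i7&i8 (ld sub) 2-wide
  cy6 -> i9 (sub) RAW r6
  cy7 -> i10 (add) RAW r1
  cy8 -> i11 (and) tail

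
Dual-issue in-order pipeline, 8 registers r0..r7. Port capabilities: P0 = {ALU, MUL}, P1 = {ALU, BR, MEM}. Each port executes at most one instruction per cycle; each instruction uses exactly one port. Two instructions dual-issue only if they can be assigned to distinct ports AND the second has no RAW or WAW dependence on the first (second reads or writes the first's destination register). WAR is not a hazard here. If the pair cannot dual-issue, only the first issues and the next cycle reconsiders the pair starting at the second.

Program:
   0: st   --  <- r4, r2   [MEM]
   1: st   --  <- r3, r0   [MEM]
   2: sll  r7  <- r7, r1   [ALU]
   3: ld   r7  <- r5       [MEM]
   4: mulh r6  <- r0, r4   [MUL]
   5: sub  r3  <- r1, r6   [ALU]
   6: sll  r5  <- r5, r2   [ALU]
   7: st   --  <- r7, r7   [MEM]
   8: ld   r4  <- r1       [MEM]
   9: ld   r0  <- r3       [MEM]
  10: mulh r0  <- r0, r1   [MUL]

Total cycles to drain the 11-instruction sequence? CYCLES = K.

CYCLES = 8

0. st.MEM @i0  | no-port MEM/MEM
1. st.MEM+sll.ALU @i1/i2  | dual
2. ld.MEM+mulh.MUL @i3/i4  | dual
3. sub.ALU+sll.ALU @i5/i6  | dual
4. st.MEM @i7  | no-port MEM/MEM
5. ld.MEM @i8  | no-port MEM/MEM
6. ld.MEM @i9  | RAW+WAW r0
7. mulh.MUL @i10  | tail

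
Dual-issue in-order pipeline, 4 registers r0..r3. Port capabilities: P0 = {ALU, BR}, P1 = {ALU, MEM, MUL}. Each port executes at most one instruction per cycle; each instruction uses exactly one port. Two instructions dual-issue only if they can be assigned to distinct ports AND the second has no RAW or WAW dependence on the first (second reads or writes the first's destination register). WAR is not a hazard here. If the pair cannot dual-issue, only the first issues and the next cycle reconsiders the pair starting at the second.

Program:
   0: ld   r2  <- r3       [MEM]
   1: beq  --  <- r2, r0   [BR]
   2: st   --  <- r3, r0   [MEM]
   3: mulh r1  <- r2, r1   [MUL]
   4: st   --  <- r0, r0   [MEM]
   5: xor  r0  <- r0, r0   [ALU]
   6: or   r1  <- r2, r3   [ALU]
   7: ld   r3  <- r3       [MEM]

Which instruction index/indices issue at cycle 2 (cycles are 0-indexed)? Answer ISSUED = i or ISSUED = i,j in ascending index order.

t=0 i0:ld ; RAW r2
t=1 i1/i2:beq+st ; pair
t=2 i3:mulh ; no-port MUL/MEM
t=3 i4/i5:st+xor ; pair
t=4 i6/i7:or+ld ; pair

ISSUED = 3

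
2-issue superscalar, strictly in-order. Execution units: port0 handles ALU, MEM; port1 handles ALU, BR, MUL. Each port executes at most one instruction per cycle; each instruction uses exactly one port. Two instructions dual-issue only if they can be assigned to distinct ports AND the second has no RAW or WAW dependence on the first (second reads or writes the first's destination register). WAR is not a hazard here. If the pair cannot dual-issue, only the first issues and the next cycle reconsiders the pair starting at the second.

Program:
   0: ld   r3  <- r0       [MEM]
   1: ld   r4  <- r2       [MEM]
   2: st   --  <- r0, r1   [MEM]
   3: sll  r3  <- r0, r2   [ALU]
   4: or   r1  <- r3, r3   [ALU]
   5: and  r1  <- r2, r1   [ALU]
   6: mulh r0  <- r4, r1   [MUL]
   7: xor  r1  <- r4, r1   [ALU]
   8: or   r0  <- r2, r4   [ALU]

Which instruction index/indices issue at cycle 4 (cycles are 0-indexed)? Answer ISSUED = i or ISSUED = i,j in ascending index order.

[0] i0  ld.MEM  -- no-port MEM/MEM
[1] i1  ld.MEM  -- no-port MEM/MEM
[2] i2+i3  st.MEM;sll.ALU  -- pair
[3] i4  or.ALU  -- RAW+WAW r1
[4] i5  and.ALU  -- RAW r1
[5] i6+i7  mulh.MUL;xor.ALU  -- pair
[6] i8  or.ALU  -- tail

ISSUED = 5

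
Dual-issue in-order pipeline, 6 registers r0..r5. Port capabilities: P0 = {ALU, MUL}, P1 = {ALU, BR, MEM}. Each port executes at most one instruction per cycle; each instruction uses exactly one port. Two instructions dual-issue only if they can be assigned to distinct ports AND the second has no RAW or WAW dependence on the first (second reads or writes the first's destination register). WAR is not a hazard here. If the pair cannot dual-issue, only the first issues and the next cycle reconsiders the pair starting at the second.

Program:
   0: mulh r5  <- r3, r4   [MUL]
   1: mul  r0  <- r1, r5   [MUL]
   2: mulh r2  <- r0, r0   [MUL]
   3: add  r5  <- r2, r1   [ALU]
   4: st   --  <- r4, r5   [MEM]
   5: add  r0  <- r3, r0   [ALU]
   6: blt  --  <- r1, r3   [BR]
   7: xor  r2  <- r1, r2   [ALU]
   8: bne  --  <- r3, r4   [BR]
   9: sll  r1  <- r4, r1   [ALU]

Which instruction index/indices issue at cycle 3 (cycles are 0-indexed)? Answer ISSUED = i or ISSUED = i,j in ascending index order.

ISSUED = 3

[0] i0  mulh.MUL  -- no-port MUL/MUL
[1] i1  mul.MUL  -- no-port MUL/MUL
[2] i2  mulh.MUL  -- RAW r2
[3] i3  add.ALU  -- RAW r5
[4] i4+i5  st.MEM add.ALU  -- pair
[5] i6+i7  blt.BR xor.ALU  -- pair
[6] i8+i9  bne.BR sll.ALU  -- pair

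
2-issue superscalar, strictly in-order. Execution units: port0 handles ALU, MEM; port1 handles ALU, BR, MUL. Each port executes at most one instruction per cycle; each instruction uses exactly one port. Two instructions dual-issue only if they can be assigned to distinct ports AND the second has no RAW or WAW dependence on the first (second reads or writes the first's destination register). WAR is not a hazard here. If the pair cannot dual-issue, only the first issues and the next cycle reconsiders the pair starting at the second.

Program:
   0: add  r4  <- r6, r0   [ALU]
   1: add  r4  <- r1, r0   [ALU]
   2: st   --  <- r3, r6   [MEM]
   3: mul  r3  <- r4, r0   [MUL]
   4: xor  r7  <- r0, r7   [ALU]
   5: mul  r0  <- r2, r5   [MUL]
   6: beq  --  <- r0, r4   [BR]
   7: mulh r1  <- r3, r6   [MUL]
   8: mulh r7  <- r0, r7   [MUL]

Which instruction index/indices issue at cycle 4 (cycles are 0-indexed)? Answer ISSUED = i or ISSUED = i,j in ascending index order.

0. add.ALU @i0  | WAW r4
1. add.ALU+st.MEM @i1&i2  | dual
2. mul.MUL+xor.ALU @i3&i4  | dual
3. mul.MUL @i5  | no-port MUL/BR
4. beq.BR @i6  | no-port BR/MUL
5. mulh.MUL @i7  | no-port MUL/MUL
6. mulh.MUL @i8  | tail

ISSUED = 6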